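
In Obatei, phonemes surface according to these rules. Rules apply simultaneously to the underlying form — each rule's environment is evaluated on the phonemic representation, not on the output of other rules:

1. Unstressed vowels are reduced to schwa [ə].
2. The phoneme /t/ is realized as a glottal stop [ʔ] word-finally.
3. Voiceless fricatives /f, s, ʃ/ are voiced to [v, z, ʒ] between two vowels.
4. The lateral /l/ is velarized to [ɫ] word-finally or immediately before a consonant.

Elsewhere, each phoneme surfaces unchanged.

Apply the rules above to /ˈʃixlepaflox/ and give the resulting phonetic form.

[ˈʃixləpəfləx]

/ʃ/ — word-initial; rule 3 does not apply here → [ʃ].
/i/ (between /ʃ/ and /x/) fails the environment for rule 1, so it stays [i].
/x/ (between /i/ and /l/): no rule targets it → [x].
/l/ (between /x/ and /e/): rule 4 targets it, but not word-finally or immediately before a consonant → unchanged [l].
/e/ meets the environment for rule 1 (in an unstressed syllable) → [ə].
/p/ stays [p].
/a/ (between /p/ and /f/): in an unstressed syllable, so rule 1 applies → [ə].
/f/ (between /a/ and /l/) fails the environment for rule 3, so it stays [f].
/l/ (between /f/ and /o/) is in the target of rule 4 but the environment (word-finally or immediately before a consonant) is not met → [l].
/o/ (between /l/ and /x/): in an unstressed syllable, so rule 1 applies → [ə].
/x/ — not in any rule's target class → [x].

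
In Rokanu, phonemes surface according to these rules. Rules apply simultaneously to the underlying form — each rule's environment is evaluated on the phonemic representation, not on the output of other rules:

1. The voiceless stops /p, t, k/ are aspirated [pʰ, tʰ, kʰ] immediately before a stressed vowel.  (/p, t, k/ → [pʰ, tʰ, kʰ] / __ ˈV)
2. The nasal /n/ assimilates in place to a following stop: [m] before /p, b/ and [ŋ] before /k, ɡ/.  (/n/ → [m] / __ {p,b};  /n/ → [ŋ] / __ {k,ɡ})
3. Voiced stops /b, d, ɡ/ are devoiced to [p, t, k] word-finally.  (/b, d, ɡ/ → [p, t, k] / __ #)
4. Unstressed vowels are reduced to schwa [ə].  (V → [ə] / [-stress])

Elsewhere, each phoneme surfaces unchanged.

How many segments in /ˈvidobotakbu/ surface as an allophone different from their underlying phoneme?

Segments that undergo a rule: /o/ → [ə] (rule 4); /o/ → [ə] (rule 4); /a/ → [ə] (rule 4); /u/ → [ə] (rule 4).
All other segments surface unchanged.

4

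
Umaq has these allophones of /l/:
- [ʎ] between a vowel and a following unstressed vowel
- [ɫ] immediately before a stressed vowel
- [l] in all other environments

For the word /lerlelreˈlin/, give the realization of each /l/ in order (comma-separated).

Occurrence 1 (position 1): no conditioning environment matches → elsewhere allophone [l].
Occurrence 2 (position 4): no conditioning environment matches → elsewhere allophone [l].
Occurrence 3 (position 6): no conditioning environment matches → elsewhere allophone [l].
Occurrence 4 (position 9): immediately before a stressed vowel → [ɫ].

[l], [l], [l], [ɫ]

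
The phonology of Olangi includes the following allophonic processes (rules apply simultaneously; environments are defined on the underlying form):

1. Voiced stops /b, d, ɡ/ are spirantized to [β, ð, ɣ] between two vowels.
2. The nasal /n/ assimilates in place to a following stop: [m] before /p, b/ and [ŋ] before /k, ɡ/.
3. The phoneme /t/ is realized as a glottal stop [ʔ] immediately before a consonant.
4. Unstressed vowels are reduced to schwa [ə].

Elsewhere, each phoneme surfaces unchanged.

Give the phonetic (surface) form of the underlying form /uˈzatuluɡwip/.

/u/ — word-initial, in an unstressed syllable — surfaces as [ə] (rule 4).
/a/ (between /z/ and /t/): rule 4 targets it, but not in an unstressed syllable → unchanged [a].
/t/ (between /a/ and /u/): rule 3 targets it, but not immediately before a consonant → unchanged [t].
/u/ (between /t/ and /l/): in an unstressed syllable, so rule 4 applies → [ə].
/u/ (between /l/ and /ɡ/) occurs in an unstressed syllable → [ə] by rule 4.
/ɡ/ (between /u/ and /w/) is in the target of rule 1 but the environment (between two vowels) is not met → [ɡ].
/i/ — between /w/ and /p/, in an unstressed syllable — surfaces as [ə] (rule 4).

[əˈzatələɡwəp]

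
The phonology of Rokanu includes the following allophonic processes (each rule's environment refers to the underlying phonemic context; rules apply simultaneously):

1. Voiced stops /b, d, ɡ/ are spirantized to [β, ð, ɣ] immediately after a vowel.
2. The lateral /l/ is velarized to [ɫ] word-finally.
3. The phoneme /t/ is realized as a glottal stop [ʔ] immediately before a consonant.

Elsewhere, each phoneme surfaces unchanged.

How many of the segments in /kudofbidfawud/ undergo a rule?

Segments that undergo a rule: /d/ → [ð] (rule 1); /d/ → [ð] (rule 1); /d/ → [ð] (rule 1).
All other segments surface unchanged.

3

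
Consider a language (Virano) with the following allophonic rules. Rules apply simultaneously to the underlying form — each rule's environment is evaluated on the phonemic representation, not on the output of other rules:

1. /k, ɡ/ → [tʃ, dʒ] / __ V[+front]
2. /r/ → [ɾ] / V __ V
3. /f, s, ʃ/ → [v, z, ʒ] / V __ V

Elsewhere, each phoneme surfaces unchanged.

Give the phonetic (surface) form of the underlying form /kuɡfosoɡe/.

/k/ — word-initial; rule 1 does not apply here → [k].
/ɡ/ (between /u/ and /f/) fails the environment for rule 1, so it stays [ɡ].
/f/ (between /ɡ/ and /o/): rule 3 targets it, but not between two vowels → unchanged [f].
/s/ meets the environment for rule 3 (between two vowels) → [z].
/ɡ/ meets the environment for rule 1 (before a front vowel) → [dʒ].

[kuɡfozodʒe]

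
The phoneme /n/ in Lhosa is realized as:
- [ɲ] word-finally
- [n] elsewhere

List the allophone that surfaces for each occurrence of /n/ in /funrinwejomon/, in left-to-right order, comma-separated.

[n], [n], [ɲ]

Occurrence 1 (position 3): no conditioning environment matches → elsewhere allophone [n].
Occurrence 2 (position 6): no conditioning environment matches → elsewhere allophone [n].
Occurrence 3 (position 13): word-finally → [ɲ].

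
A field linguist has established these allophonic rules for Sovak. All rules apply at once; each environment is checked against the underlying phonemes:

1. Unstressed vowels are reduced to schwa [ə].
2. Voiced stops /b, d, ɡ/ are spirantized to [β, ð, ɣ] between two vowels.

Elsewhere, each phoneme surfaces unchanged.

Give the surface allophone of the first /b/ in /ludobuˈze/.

/b/ (between /o/ and /u/) occurs between two vowels → [β] by rule 2.

[β]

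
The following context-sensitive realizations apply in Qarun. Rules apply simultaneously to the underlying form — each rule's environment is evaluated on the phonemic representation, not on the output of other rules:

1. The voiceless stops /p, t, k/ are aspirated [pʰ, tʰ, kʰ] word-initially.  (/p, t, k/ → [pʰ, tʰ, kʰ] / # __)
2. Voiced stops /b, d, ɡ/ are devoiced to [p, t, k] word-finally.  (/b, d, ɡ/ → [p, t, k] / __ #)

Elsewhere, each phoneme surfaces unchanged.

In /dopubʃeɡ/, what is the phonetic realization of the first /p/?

[p]

/p/ — between /o/ and /u/; rule 1 does not apply here → [p].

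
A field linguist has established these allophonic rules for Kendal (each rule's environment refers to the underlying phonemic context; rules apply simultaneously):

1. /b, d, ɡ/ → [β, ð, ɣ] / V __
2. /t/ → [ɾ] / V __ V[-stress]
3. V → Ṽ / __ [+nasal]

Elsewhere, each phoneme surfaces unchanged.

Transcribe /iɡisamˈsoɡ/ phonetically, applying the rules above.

/i/ (word-initial) is in the target of rule 3 but the environment (before a nasal consonant) is not met → [i].
/ɡ/ (between /i/ and /i/): immediately after a vowel, so rule 1 applies → [ɣ].
/i/ (between /ɡ/ and /s/) fails the environment for rule 3, so it stays [i].
/s/ (between /i/ and /a/) is unaffected → [s].
Rule 3 applies to /a/ (between /s/ and /m/: before a nasal consonant) → [ã].
/m/ (between /a/ and /s/): no rule targets it → [m].
/s/ — not in any rule's target class → [s].
/o/ (between /s/ and /ɡ/) is in the target of rule 3 but the environment (before a nasal consonant) is not met → [o].
/ɡ/ (word-final): immediately after a vowel, so rule 1 applies → [ɣ].

[iɣisãmˈsoɣ]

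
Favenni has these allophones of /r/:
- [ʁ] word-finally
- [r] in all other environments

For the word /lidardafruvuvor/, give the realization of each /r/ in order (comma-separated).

Occurrence 1 (position 5): no conditioning environment matches → elsewhere allophone [r].
Occurrence 2 (position 9): no conditioning environment matches → elsewhere allophone [r].
Occurrence 3 (position 15): word-finally → [ʁ].

[r], [r], [ʁ]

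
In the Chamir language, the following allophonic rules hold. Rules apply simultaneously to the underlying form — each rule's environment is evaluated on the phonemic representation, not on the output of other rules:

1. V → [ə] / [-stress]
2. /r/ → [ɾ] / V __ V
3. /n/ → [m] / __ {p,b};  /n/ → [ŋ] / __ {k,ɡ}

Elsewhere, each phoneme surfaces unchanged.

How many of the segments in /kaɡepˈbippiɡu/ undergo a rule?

Segments that undergo a rule: /a/ → [ə] (rule 1); /e/ → [ə] (rule 1); /i/ → [ə] (rule 1); /u/ → [ə] (rule 1).
All other segments surface unchanged.

4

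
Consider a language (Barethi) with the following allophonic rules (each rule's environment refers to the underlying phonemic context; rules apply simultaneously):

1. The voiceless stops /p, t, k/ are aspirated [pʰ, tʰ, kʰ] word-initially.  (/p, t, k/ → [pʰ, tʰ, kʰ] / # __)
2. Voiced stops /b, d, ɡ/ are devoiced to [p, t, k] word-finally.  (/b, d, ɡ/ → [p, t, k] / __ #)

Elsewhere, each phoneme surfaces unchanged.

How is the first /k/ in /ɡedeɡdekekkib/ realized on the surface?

/k/ (between /e/ and /e/): rule 1 targets it, but not word-initially → unchanged [k].

[k]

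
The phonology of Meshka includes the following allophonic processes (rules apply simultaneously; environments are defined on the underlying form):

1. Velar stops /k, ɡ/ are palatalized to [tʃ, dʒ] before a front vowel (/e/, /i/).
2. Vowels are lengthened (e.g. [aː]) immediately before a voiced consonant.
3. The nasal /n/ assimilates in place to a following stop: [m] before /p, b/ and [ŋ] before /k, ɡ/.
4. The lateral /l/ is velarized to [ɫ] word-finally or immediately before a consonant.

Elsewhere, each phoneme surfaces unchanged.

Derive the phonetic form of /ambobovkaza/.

/a/ meets the environment for rule 2 (before a voiced consonant) → [aː].
Rule 2 applies to /o/ (between /b/ and /b/: before a voiced consonant) → [oː].
/o/ (between /b/ and /v/) occurs before a voiced consonant → [oː] by rule 2.
/k/ (between /v/ and /a/): rule 1 targets it, but not before a front vowel → unchanged [k].
/a/ meets the environment for rule 2 (before a voiced consonant) → [aː].
/a/ (word-final) is in the target of rule 2 but the environment (before a voiced consonant) is not met → [a].

[aːmboːboːvkaːza]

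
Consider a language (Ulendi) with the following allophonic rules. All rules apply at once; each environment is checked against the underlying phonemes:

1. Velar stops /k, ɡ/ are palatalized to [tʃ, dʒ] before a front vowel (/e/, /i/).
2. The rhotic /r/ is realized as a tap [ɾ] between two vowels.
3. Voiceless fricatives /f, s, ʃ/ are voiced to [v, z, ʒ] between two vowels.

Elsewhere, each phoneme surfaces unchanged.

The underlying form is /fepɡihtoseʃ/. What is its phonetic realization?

[fepdʒihtozeʃ]

/f/ (word-initial) is in the target of rule 3 but the environment (between two vowels) is not met → [f].
/e/ (between /f/ and /p/) is unaffected → [e].
/p/ (between /e/ and /ɡ/) is unaffected → [p].
/ɡ/ meets the environment for rule 1 (before a front vowel) → [dʒ].
/i/ — not in any rule's target class → [i].
/h/ — not in any rule's target class → [h].
/t/ — not in any rule's target class → [t].
/o/ (between /t/ and /s/) is unaffected → [o].
/s/ — between /o/ and /e/, between two vowels — surfaces as [z] (rule 3).
/e/ stays [e].
/ʃ/ (word-final): rule 3 targets it, but not between two vowels → unchanged [ʃ].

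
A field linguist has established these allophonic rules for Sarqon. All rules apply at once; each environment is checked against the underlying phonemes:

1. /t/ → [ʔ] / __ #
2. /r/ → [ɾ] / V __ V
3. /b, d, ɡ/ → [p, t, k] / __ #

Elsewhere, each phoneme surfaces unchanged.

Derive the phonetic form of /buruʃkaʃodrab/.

[buɾuʃkaʃodrap]

/b/ (word-initial): rule 3 targets it, but not word-finally → unchanged [b].
/u/ stays [u].
/r/ — between /u/ and /u/, between two vowels — surfaces as [ɾ] (rule 2).
/u/ — not in any rule's target class → [u].
/ʃ/ (between /u/ and /k/) is unaffected → [ʃ].
/k/ (between /ʃ/ and /a/) is unaffected → [k].
/a/ (between /k/ and /ʃ/) is unaffected → [a].
/ʃ/ (between /a/ and /o/): no rule targets it → [ʃ].
/o/ stays [o].
/d/ — between /o/ and /r/; rule 3 does not apply here → [d].
/r/ (between /d/ and /a/): rule 2 targets it, but not between two vowels → unchanged [r].
/a/ (between /r/ and /b/) is unaffected → [a].
Rule 3 applies to /b/ (word-final: word-finally) → [p].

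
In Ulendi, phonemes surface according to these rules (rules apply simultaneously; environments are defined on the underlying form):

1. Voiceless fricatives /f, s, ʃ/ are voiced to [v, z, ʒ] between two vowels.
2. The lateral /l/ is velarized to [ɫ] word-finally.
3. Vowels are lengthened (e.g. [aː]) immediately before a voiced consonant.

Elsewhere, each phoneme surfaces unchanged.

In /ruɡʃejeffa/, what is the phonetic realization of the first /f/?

/f/ — between /e/ and /f/; rule 1 does not apply here → [f].

[f]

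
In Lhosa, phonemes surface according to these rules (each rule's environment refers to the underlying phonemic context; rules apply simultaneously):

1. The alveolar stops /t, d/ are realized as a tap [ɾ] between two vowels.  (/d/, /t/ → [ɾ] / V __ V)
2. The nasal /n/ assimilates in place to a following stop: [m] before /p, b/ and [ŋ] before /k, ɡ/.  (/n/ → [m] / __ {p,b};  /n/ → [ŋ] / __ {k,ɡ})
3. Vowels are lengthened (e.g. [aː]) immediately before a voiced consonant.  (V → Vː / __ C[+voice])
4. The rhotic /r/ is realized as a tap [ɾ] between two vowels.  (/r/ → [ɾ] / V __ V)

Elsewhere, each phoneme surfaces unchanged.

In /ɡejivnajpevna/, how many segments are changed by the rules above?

Segments that undergo a rule: /e/ → [eː] (rule 3); /i/ → [iː] (rule 3); /a/ → [aː] (rule 3); /e/ → [eː] (rule 3).
All other segments surface unchanged.

4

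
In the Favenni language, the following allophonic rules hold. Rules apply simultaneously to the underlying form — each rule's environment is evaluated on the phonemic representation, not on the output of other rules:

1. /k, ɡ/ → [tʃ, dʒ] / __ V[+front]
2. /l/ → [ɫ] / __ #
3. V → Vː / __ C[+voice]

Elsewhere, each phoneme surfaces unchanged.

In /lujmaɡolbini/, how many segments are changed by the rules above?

4

Segments that undergo a rule: /u/ → [uː] (rule 3); /a/ → [aː] (rule 3); /o/ → [oː] (rule 3); /i/ → [iː] (rule 3).
All other segments surface unchanged.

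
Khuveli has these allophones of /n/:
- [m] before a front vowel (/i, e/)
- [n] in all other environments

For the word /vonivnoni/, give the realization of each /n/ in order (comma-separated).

Occurrence 1 (position 3): before a front vowel (/i, e/) → [m].
Occurrence 2 (position 6): no conditioning environment matches → elsewhere allophone [n].
Occurrence 3 (position 8): before a front vowel (/i, e/) → [m].

[m], [n], [m]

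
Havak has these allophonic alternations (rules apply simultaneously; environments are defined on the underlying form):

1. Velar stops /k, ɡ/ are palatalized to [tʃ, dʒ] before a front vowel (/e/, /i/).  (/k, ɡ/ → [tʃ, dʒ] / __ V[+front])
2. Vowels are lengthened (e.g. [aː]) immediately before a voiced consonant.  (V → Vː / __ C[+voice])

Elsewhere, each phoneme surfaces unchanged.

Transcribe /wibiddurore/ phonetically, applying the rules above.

/w/ — not in any rule's target class → [w].
/i/ (between /w/ and /b/) occurs before a voiced consonant → [iː] by rule 2.
/b/ (between /i/ and /i/) is unaffected → [b].
Rule 2 applies to /i/ (between /b/ and /d/: before a voiced consonant) → [iː].
/d/ stays [d].
/d/ (between /d/ and /u/): no rule targets it → [d].
/u/ meets the environment for rule 2 (before a voiced consonant) → [uː].
/r/ — not in any rule's target class → [r].
/o/ — between /r/ and /r/, before a voiced consonant — surfaces as [oː] (rule 2).
/r/ — not in any rule's target class → [r].
/e/ (word-final): rule 2 targets it, but not before a voiced consonant → unchanged [e].

[wiːbiːdduːroːre]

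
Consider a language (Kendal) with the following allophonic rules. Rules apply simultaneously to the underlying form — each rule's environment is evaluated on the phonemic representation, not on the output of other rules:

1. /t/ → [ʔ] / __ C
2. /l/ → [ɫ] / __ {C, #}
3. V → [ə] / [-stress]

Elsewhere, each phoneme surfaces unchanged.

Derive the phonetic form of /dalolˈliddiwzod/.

/a/ (between /d/ and /l/) occurs in an unstressed syllable → [ə] by rule 3.
/l/ — between /a/ and /o/; rule 2 does not apply here → [l].
/o/ (between /l/ and /l/): in an unstressed syllable, so rule 3 applies → [ə].
Rule 2 applies to /l/ (between /o/ and /l/: word-finally or immediately before a consonant) → [ɫ].
/l/ (between /l/ and /i/) is in the target of rule 2 but the environment (word-finally or immediately before a consonant) is not met → [l].
/i/ (between /l/ and /d/) is in the target of rule 3 but the environment (in an unstressed syllable) is not met → [i].
/i/ (between /d/ and /w/) occurs in an unstressed syllable → [ə] by rule 3.
/o/ — between /z/ and /d/, in an unstressed syllable — surfaces as [ə] (rule 3).

[dələɫˈliddəwzəd]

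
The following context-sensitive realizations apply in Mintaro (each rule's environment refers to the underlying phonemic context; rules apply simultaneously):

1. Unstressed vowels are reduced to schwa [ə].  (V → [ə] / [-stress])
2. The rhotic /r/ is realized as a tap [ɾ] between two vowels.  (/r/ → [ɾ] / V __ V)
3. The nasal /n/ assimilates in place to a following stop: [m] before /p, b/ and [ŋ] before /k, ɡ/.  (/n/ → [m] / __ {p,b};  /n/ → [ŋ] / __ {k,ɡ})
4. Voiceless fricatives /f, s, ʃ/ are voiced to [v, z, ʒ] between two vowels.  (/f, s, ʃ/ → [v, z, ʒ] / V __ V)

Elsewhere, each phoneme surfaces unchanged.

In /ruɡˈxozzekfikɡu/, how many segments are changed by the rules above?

4

Segments that undergo a rule: /u/ → [ə] (rule 1); /e/ → [ə] (rule 1); /i/ → [ə] (rule 1); /u/ → [ə] (rule 1).
All other segments surface unchanged.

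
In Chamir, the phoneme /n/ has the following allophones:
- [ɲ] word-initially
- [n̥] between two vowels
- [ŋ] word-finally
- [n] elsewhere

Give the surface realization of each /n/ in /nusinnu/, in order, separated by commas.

Occurrence 1 (position 1): word-initially → [ɲ].
Occurrence 2 (position 5): no conditioning environment matches → elsewhere allophone [n].
Occurrence 3 (position 6): no conditioning environment matches → elsewhere allophone [n].

[ɲ], [n], [n]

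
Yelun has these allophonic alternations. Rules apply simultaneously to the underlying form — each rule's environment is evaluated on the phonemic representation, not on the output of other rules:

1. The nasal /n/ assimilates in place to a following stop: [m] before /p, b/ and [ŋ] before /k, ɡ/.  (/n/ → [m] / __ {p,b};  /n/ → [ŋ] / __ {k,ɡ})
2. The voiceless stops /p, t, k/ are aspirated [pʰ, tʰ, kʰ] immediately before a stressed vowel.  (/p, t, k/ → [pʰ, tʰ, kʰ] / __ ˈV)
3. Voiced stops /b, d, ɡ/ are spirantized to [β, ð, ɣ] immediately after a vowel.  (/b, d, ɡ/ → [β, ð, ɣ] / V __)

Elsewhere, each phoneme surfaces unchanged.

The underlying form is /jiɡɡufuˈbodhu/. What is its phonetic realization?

[jiɣɡufuˈβoðhu]

/j/ — not in any rule's target class → [j].
/i/ (between /j/ and /ɡ/): no rule targets it → [i].
/ɡ/ (between /i/ and /ɡ/) occurs immediately after a vowel → [ɣ] by rule 3.
/ɡ/ (between /ɡ/ and /u/) fails the environment for rule 3, so it stays [ɡ].
/u/ (between /ɡ/ and /f/): no rule targets it → [u].
/f/ (between /u/ and /u/): no rule targets it → [f].
/u/ (between /f/ and /b/) is unaffected → [u].
/b/ meets the environment for rule 3 (immediately after a vowel) → [β].
/o/ (between /b/ and /d/): no rule targets it → [o].
/d/ — between /o/ and /h/, immediately after a vowel — surfaces as [ð] (rule 3).
/h/ (between /d/ and /u/) is unaffected → [h].
/u/ (word-final) is unaffected → [u].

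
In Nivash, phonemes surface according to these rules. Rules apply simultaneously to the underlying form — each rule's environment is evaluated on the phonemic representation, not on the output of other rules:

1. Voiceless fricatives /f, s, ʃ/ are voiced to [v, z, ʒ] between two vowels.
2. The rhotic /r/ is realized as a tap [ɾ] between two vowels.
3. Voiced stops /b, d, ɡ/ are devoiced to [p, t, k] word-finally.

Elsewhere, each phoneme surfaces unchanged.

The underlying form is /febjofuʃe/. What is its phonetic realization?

[febjovuʒe]

/f/ (word-initial) is in the target of rule 1 but the environment (between two vowels) is not met → [f].
/e/ (between /f/ and /b/) is unaffected → [e].
/b/ — between /e/ and /j/; rule 3 does not apply here → [b].
/j/ stays [j].
/o/ — not in any rule's target class → [o].
/f/ meets the environment for rule 1 (between two vowels) → [v].
/u/ stays [u].
/ʃ/ (between /u/ and /e/): between two vowels, so rule 1 applies → [ʒ].
/e/ — not in any rule's target class → [e].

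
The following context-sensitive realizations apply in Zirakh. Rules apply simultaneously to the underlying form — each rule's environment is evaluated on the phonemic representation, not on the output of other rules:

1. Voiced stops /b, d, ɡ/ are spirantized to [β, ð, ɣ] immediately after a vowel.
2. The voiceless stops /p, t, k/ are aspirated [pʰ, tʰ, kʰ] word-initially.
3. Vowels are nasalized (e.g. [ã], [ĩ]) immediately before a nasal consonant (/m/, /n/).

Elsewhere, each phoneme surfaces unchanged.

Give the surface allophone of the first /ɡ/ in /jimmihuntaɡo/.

Rule 1 applies to /ɡ/ (between /a/ and /o/: immediately after a vowel) → [ɣ].

[ɣ]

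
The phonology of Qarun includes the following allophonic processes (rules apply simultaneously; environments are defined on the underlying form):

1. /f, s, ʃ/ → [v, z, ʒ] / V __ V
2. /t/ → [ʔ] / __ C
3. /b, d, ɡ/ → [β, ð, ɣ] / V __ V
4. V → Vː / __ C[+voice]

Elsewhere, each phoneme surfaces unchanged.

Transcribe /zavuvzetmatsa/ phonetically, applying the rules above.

[zaːvuːvzeʔmaʔsa]

/z/ stays [z].
/a/ (between /z/ and /v/): before a voiced consonant, so rule 4 applies → [aː].
/v/ stays [v].
/u/ meets the environment for rule 4 (before a voiced consonant) → [uː].
/v/ — not in any rule's target class → [v].
/z/ stays [z].
/e/ (between /z/ and /t/): rule 4 targets it, but not before a voiced consonant → unchanged [e].
/t/ meets the environment for rule 2 (immediately before a consonant) → [ʔ].
/m/ (between /t/ and /a/): no rule targets it → [m].
/a/ (between /m/ and /t/) is in the target of rule 4 but the environment (before a voiced consonant) is not met → [a].
/t/ — between /a/ and /s/, immediately before a consonant — surfaces as [ʔ] (rule 2).
/s/ (between /t/ and /a/): rule 1 targets it, but not between two vowels → unchanged [s].
/a/ (word-final): rule 4 targets it, but not before a voiced consonant → unchanged [a].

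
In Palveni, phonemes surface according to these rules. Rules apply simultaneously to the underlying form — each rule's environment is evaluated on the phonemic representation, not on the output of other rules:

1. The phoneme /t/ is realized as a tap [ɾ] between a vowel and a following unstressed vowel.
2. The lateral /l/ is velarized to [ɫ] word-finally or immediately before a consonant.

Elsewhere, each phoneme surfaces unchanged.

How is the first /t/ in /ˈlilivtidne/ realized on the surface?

/t/ — between /v/ and /i/; rule 1 does not apply here → [t].

[t]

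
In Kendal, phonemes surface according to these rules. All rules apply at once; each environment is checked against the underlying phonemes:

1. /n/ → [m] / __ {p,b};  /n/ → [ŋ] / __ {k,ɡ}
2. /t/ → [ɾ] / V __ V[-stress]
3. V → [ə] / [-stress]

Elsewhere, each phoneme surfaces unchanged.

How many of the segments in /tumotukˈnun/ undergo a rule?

4

Segments that undergo a rule: /u/ → [ə] (rule 3); /o/ → [ə] (rule 3); /t/ → [ɾ] (rule 2); /u/ → [ə] (rule 3).
All other segments surface unchanged.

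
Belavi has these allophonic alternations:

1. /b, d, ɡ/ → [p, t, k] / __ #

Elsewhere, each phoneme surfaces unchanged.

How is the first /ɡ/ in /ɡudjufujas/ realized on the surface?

/ɡ/ (word-initial): rule 1 targets it, but not word-finally → unchanged [ɡ].

[ɡ]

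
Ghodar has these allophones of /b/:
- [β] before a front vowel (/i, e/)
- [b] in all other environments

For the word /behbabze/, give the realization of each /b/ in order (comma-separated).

Occurrence 1 (position 1): before a front vowel (/i, e/) → [β].
Occurrence 2 (position 4): no conditioning environment matches → elsewhere allophone [b].
Occurrence 3 (position 6): no conditioning environment matches → elsewhere allophone [b].

[β], [b], [b]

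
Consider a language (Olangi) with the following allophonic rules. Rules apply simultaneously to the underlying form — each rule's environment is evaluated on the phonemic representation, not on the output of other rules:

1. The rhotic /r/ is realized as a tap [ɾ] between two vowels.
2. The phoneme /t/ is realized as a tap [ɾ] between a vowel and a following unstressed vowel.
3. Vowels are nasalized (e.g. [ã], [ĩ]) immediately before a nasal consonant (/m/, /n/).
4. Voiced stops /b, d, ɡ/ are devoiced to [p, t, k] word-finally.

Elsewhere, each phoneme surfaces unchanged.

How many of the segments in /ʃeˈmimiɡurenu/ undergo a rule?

Segments that undergo a rule: /e/ → [ẽ] (rule 3); /i/ → [ĩ] (rule 3); /r/ → [ɾ] (rule 1); /e/ → [ẽ] (rule 3).
All other segments surface unchanged.

4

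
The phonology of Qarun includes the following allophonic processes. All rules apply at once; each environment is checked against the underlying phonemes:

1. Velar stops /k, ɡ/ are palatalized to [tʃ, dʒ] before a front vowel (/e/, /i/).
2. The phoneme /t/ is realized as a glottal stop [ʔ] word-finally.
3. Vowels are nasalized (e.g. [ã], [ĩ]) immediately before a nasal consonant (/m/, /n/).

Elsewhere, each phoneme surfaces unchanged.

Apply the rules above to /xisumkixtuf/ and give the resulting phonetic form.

[xisũmtʃixtuf]

/x/ — not in any rule's target class → [x].
/i/ (between /x/ and /s/) is in the target of rule 3 but the environment (before a nasal consonant) is not met → [i].
/s/ — not in any rule's target class → [s].
/u/ (between /s/ and /m/): before a nasal consonant, so rule 3 applies → [ũ].
/m/ (between /u/ and /k/): no rule targets it → [m].
/k/ (between /m/ and /i/) occurs before a front vowel → [tʃ] by rule 1.
/i/ (between /k/ and /x/): rule 3 targets it, but not before a nasal consonant → unchanged [i].
/x/ (between /i/ and /t/) is unaffected → [x].
/t/ (between /x/ and /u/) fails the environment for rule 2, so it stays [t].
/u/ (between /t/ and /f/): rule 3 targets it, but not before a nasal consonant → unchanged [u].
/f/ (word-final): no rule targets it → [f].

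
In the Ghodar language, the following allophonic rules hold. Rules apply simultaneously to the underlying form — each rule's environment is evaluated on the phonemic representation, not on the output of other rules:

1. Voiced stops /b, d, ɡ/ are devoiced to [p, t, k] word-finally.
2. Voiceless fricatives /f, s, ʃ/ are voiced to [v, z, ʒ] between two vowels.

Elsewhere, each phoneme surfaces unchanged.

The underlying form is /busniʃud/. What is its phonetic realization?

[busniʒut]

/b/ (word-initial) fails the environment for rule 1, so it stays [b].
/u/ (between /b/ and /s/): no rule targets it → [u].
/s/ (between /u/ and /n/): rule 2 targets it, but not between two vowels → unchanged [s].
/n/ (between /s/ and /i/) is unaffected → [n].
/i/ (between /n/ and /ʃ/): no rule targets it → [i].
/ʃ/ (between /i/ and /u/): between two vowels, so rule 2 applies → [ʒ].
/u/ (between /ʃ/ and /d/) is unaffected → [u].
/d/ (word-final): word-finally, so rule 1 applies → [t].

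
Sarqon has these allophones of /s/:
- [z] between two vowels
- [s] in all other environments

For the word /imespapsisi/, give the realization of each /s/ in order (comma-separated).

[s], [s], [z]

Occurrence 1 (position 4): no conditioning environment matches → elsewhere allophone [s].
Occurrence 2 (position 8): no conditioning environment matches → elsewhere allophone [s].
Occurrence 3 (position 10): between two vowels → [z].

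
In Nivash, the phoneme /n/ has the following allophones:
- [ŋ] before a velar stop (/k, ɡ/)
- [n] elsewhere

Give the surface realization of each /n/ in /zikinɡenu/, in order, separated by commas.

[ŋ], [n]

Occurrence 1 (position 5): before a velar stop → [ŋ].
Occurrence 2 (position 8): no conditioning environment matches → elsewhere allophone [n].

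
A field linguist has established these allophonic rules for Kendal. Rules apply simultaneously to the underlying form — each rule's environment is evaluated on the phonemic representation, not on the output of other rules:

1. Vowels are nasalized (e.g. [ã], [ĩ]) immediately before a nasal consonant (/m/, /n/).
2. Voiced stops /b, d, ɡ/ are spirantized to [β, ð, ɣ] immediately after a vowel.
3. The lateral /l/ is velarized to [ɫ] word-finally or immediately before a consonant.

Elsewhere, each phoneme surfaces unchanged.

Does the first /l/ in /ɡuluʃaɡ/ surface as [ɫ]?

No

/l/ (between /u/ and /u/): rule 3 targets it, but not word-finally or immediately before a consonant → unchanged [l].
The actual realization is [l], not [ɫ].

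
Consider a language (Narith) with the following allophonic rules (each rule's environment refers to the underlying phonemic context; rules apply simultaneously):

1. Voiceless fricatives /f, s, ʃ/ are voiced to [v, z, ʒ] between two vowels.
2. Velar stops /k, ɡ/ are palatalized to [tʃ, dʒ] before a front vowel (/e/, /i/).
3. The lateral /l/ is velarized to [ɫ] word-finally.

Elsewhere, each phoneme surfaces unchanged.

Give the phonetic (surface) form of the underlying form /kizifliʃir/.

[tʃizifliʒir]

Rule 2 applies to /k/ (word-initial: before a front vowel) → [tʃ].
/i/ (between /k/ and /z/) is unaffected → [i].
/z/ (between /i/ and /i/): no rule targets it → [z].
/i/ — not in any rule's target class → [i].
/f/ (between /i/ and /l/): rule 1 targets it, but not between two vowels → unchanged [f].
/l/ (between /f/ and /i/) is in the target of rule 3 but the environment (word-finally) is not met → [l].
/i/ (between /l/ and /ʃ/): no rule targets it → [i].
Rule 1 applies to /ʃ/ (between /i/ and /i/: between two vowels) → [ʒ].
/i/ — not in any rule's target class → [i].
/r/ (word-final): no rule targets it → [r].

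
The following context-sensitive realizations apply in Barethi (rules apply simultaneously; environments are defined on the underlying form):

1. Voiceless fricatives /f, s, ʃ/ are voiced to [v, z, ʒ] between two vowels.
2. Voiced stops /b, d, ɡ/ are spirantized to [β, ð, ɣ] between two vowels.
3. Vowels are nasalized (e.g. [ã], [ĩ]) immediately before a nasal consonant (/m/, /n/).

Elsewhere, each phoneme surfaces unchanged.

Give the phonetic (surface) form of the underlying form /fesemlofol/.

[fezẽmlovol]

/f/ (word-initial) is in the target of rule 1 but the environment (between two vowels) is not met → [f].
/e/ (between /f/ and /s/) fails the environment for rule 3, so it stays [e].
Rule 1 applies to /s/ (between /e/ and /e/: between two vowels) → [z].
/e/ meets the environment for rule 3 (before a nasal consonant) → [ẽ].
/m/ (between /e/ and /l/): no rule targets it → [m].
/l/ (between /m/ and /o/) is unaffected → [l].
/o/ — between /l/ and /f/; rule 3 does not apply here → [o].
/f/ (between /o/ and /o/): between two vowels, so rule 1 applies → [v].
/o/ — between /f/ and /l/; rule 3 does not apply here → [o].
/l/ (word-final) is unaffected → [l].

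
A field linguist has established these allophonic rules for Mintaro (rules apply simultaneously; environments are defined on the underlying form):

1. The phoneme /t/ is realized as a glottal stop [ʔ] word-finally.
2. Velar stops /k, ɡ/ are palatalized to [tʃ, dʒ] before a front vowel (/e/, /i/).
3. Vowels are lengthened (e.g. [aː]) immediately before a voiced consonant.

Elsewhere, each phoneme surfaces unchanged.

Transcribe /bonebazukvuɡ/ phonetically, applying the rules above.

/b/ — not in any rule's target class → [b].
Rule 3 applies to /o/ (between /b/ and /n/: before a voiced consonant) → [oː].
/n/ — not in any rule's target class → [n].
/e/ — between /n/ and /b/, before a voiced consonant — surfaces as [eː] (rule 3).
/b/ — not in any rule's target class → [b].
/a/ — between /b/ and /z/, before a voiced consonant — surfaces as [aː] (rule 3).
/z/ (between /a/ and /u/): no rule targets it → [z].
/u/ (between /z/ and /k/) is in the target of rule 3 but the environment (before a voiced consonant) is not met → [u].
/k/ (between /u/ and /v/) is in the target of rule 2 but the environment (before a front vowel) is not met → [k].
/v/ — not in any rule's target class → [v].
/u/ — between /v/ and /ɡ/, before a voiced consonant — surfaces as [uː] (rule 3).
/ɡ/ — word-final; rule 2 does not apply here → [ɡ].

[boːneːbaːzukvuːɡ]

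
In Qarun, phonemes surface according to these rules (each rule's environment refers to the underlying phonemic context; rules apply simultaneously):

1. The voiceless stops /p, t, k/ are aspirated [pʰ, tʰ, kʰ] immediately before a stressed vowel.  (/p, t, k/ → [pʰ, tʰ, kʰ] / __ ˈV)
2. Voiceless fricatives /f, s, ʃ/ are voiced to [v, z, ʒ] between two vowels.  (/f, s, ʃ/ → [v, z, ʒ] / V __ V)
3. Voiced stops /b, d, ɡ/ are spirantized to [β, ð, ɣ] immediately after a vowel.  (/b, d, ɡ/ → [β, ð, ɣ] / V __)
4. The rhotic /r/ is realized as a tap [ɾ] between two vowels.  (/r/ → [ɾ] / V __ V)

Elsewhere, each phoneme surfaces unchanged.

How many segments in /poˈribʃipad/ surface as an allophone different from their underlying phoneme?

3

Segments that undergo a rule: /r/ → [ɾ] (rule 4); /b/ → [β] (rule 3); /d/ → [ð] (rule 3).
All other segments surface unchanged.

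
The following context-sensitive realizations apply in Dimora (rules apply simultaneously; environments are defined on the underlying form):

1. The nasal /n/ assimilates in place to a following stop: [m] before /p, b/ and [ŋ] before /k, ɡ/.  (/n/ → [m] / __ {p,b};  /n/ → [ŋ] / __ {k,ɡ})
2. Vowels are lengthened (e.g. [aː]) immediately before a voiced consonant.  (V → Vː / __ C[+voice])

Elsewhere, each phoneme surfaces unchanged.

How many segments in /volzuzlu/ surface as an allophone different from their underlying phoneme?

2

Segments that undergo a rule: /o/ → [oː] (rule 2); /u/ → [uː] (rule 2).
All other segments surface unchanged.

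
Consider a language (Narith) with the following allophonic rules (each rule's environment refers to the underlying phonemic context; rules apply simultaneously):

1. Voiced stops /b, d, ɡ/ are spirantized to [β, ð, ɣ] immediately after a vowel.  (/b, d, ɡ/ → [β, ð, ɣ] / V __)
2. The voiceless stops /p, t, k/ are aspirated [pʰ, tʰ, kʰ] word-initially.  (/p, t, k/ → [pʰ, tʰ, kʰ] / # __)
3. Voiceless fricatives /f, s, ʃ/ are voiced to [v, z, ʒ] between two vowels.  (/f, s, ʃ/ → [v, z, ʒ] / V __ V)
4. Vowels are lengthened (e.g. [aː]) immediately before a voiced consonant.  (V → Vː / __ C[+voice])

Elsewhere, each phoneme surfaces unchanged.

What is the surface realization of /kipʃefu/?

/k/ (word-initial): word-initially, so rule 2 applies → [kʰ].
/i/ (between /k/ and /p/): rule 4 targets it, but not before a voiced consonant → unchanged [i].
/p/ (between /i/ and /ʃ/) fails the environment for rule 2, so it stays [p].
/ʃ/ (between /p/ and /e/): rule 3 targets it, but not between two vowels → unchanged [ʃ].
/e/ (between /ʃ/ and /f/) fails the environment for rule 4, so it stays [e].
/f/ (between /e/ and /u/): between two vowels, so rule 3 applies → [v].
/u/ (word-final): rule 4 targets it, but not before a voiced consonant → unchanged [u].

[kʰipʃevu]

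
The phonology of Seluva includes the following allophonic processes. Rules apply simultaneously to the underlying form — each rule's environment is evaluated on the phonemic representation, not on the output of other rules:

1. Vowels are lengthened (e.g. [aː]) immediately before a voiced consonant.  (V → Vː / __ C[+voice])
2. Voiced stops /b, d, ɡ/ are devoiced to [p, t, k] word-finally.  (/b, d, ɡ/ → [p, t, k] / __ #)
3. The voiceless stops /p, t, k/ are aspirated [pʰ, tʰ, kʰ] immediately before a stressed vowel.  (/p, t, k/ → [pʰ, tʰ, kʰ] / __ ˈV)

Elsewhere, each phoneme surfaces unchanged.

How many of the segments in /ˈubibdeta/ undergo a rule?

2

Segments that undergo a rule: /u/ → [uː] (rule 1); /i/ → [iː] (rule 1).
All other segments surface unchanged.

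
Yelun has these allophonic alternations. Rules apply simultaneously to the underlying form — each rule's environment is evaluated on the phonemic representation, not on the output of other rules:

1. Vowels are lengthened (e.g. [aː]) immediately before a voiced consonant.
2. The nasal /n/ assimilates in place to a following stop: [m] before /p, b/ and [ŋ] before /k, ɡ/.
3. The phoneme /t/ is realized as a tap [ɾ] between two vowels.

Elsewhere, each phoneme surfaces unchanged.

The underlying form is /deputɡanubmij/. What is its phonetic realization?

[deputɡaːnuːbmiːj]

/d/ stays [d].
/e/ (between /d/ and /p/) fails the environment for rule 1, so it stays [e].
/p/ (between /e/ and /u/) is unaffected → [p].
/u/ (between /p/ and /t/) is in the target of rule 1 but the environment (before a voiced consonant) is not met → [u].
/t/ (between /u/ and /ɡ/): rule 3 targets it, but not between two vowels → unchanged [t].
/ɡ/ stays [ɡ].
Rule 1 applies to /a/ (between /ɡ/ and /n/: before a voiced consonant) → [aː].
/n/ (between /a/ and /u/): rule 2 targets it, but not before a labial or velar stop → unchanged [n].
/u/ meets the environment for rule 1 (before a voiced consonant) → [uː].
/b/ — not in any rule's target class → [b].
/m/ stays [m].
/i/ (between /m/ and /j/): before a voiced consonant, so rule 1 applies → [iː].
/j/ stays [j].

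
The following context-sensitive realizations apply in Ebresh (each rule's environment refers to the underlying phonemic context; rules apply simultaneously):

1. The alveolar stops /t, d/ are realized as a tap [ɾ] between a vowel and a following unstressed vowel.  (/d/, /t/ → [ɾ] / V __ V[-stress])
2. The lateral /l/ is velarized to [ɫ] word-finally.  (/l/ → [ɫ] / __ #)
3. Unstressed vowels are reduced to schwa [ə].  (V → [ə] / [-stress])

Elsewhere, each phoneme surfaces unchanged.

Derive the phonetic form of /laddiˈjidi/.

/l/ (word-initial) fails the environment for rule 2, so it stays [l].
/a/ meets the environment for rule 3 (in an unstressed syllable) → [ə].
/d/ — between /a/ and /d/; rule 1 does not apply here → [d].
/d/ (between /d/ and /i/): rule 1 targets it, but not between a vowel and a following unstressed vowel → unchanged [d].
/i/ (between /d/ and /j/) occurs in an unstressed syllable → [ə] by rule 3.
/j/ — not in any rule's target class → [j].
/i/ (between /j/ and /d/) fails the environment for rule 3, so it stays [i].
/d/ (between /i/ and /i/) occurs between a vowel and a following unstressed vowel → [ɾ] by rule 1.
/i/ meets the environment for rule 3 (in an unstressed syllable) → [ə].

[ləddəˈjiɾə]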